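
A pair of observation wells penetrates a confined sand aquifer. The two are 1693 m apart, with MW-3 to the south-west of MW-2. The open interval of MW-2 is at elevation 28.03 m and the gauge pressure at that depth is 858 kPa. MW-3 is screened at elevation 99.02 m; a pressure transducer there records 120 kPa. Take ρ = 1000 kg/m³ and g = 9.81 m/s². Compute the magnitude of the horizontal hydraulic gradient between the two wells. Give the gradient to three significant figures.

Pressure head at MW-2: ψ = P/(ρg) = 858×1000 / (1000 × 9.81) = 87.46 m.
Total head at MW-2: h = z + ψ = 28.03 + 87.46 = 115.49 m.
Pressure head at MW-3: ψ = P/(ρg) = 120×1000 / (1000 × 9.81) = 12.23 m.
Total head at MW-3: h = z + ψ = 99.02 + 12.23 = 111.25 m.
Head difference: h(MW-2) − h(MW-3) = 115.49 − 111.25 = 4.24 m.
Hydraulic gradient: i = |Δh| / L = 4.24 / 1693 = 0.00250.

i ≈ 0.00250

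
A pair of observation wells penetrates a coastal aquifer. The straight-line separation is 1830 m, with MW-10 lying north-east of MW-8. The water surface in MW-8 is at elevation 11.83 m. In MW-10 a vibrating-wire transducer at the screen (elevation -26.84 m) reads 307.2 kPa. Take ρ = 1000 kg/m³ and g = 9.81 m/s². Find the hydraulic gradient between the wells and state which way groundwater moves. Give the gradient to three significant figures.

i ≈ 0.00402; groundwater flows toward the north-east

Total head at MW-8: h = 11.83 m (water level in the piezometer is the total head).
Pressure head at MW-10: ψ = P/(ρg) = 307.2×1000 / (1000 × 9.81) = 31.31 m.
Total head at MW-10: h = z + ψ = -26.84 + 31.31 = 4.47 m.
Head difference: h(MW-8) − h(MW-10) = 11.83 − 4.47 = 7.36 m.
Hydraulic gradient: i = |Δh| / L = 7.36 / 1830 = 0.00402.
Flow is from higher to lower head: from MW-8 toward MW-10, i.e. toward the north-east.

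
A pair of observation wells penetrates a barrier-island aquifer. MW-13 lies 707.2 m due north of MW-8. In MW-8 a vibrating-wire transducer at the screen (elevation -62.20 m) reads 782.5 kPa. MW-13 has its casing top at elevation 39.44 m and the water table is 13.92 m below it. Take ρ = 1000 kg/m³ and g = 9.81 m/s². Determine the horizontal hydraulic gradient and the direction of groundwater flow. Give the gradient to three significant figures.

i ≈ 0.0112; groundwater flows toward the south

Pressure head at MW-8: ψ = P/(ρg) = 782.5×1000 / (1000 × 9.81) = 79.77 m.
Total head at MW-8: h = z + ψ = -62.20 + 79.77 = 17.57 m.
Total head at MW-13: h = 39.44 − 13.92 = 25.52 m.
Head difference: h(MW-8) − h(MW-13) = 17.57 − 25.52 = -7.95 m.
Hydraulic gradient: i = |Δh| / L = 7.95 / 707.2 = 0.0112.
Flow is from higher to lower head: from MW-13 toward MW-8, i.e. toward the south.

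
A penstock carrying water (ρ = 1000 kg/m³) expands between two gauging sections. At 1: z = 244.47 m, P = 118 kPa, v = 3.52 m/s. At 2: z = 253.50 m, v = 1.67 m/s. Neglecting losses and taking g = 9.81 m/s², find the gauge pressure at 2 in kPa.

P₂ ≈ 34.2 kPa

Pressure head at 1: ψ₁ = P₁/(ρg) = 118×1000 / (1000 × 9.81) = 12.03 m.
Velocity heads: v₁²/2g = 3.52²/19.62 = 0.632 m; v₂²/2g = 1.67²/19.62 = 0.142 m.
Total head H = z₁ + ψ₁ + v₁²/2g = 244.47 + 12.03 + 0.632 = 257.13 m.
ψ₂ = H − z₂ − v₂²/2g = 257.13 − 253.50 − 0.142 = 3.49 m.
P₂ = ρgψ₂ = 1000 × 9.81 × 3.49 ≈ 34.2 kPa.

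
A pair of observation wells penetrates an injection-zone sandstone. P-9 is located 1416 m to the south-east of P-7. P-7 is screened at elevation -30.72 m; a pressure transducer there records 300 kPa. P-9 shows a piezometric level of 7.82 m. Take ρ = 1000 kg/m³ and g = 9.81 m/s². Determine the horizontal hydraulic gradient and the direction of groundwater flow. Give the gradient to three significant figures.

Pressure head at P-7: ψ = P/(ρg) = 300×1000 / (1000 × 9.81) = 30.58 m.
Total head at P-7: h = z + ψ = -30.72 + 30.58 = -0.14 m.
Total head at P-9: h = 7.82 m (water level in the piezometer is the total head).
Head difference: h(P-7) − h(P-9) = -0.14 − 7.82 = -7.96 m.
Hydraulic gradient: i = |Δh| / L = 7.96 / 1416 = 0.00562.
Flow is from higher to lower head: from P-9 toward P-7, i.e. toward the north-west.

i ≈ 0.00562; groundwater flows toward the north-west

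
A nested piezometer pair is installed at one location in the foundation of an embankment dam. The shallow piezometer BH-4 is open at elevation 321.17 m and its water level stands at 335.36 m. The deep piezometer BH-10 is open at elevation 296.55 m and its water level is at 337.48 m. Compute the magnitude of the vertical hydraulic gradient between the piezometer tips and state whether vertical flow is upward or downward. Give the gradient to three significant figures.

|i_v| ≈ 0.0861; vertical flow is upward

Total head at BH-4: h = 335.36 m (water level in the standpipe).
Total head at BH-10: h = 337.48 m.
Δh = h(BH-4) − h(BH-10) = 335.36 − 337.48 = -2.12 m.
Vertical separation Δz = 321.17 − 296.55 = 24.62 m.
|i_v| = |Δh| / Δz = 2.12 / 24.62 = 0.0861.
Head is higher in the deep piezometer, so vertical flow is upward (discharge condition).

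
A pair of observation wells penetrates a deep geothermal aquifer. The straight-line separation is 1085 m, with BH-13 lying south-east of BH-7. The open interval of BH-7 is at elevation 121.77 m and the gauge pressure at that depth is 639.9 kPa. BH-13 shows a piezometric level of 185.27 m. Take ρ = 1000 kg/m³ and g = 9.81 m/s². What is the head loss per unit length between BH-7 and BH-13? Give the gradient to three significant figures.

i ≈ 0.00159 m/m

Pressure head at BH-7: ψ = P/(ρg) = 639.9×1000 / (1000 × 9.81) = 65.23 m.
Total head at BH-7: h = z + ψ = 121.77 + 65.23 = 187.00 m.
Total head at BH-13: h = 185.27 m (water level in the piezometer is the total head).
Head difference: h(BH-7) − h(BH-13) = 187.00 − 185.27 = 1.73 m.
Hydraulic gradient: i = |Δh| / L = 1.73 / 1085 = 0.00159.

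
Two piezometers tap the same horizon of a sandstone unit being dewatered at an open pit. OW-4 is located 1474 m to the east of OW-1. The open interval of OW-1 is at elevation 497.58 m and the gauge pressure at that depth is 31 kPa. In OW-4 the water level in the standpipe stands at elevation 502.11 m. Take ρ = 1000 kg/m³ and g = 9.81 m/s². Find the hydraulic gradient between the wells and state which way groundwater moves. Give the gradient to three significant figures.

i ≈ 0.000929; groundwater flows toward the west

Pressure head at OW-1: ψ = P/(ρg) = 31×1000 / (1000 × 9.81) = 3.16 m.
Total head at OW-1: h = z + ψ = 497.58 + 3.16 = 500.74 m.
Total head at OW-4: h = 502.11 m (water level in the piezometer is the total head).
Head difference: h(OW-1) − h(OW-4) = 500.74 − 502.11 = -1.37 m.
Hydraulic gradient: i = |Δh| / L = 1.37 / 1474 = 0.000929.
Flow is from higher to lower head: from OW-4 toward OW-1, i.e. toward the west.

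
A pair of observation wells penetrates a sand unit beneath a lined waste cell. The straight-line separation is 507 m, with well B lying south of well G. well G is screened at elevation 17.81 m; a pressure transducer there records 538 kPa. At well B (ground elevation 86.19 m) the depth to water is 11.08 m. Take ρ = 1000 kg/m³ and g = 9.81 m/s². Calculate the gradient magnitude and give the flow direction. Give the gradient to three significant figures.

Pressure head at well G: ψ = P/(ρg) = 538×1000 / (1000 × 9.81) = 54.84 m.
Total head at well G: h = z + ψ = 17.81 + 54.84 = 72.65 m.
Total head at well B: h = 86.19 − 11.08 = 75.11 m.
Head difference: h(well G) − h(well B) = 72.65 − 75.11 = -2.46 m.
Hydraulic gradient: i = |Δh| / L = 2.46 / 507 = 0.00485.
Flow is from higher to lower head: from well B toward well G, i.e. toward the north.

i ≈ 0.00485; groundwater flows toward the north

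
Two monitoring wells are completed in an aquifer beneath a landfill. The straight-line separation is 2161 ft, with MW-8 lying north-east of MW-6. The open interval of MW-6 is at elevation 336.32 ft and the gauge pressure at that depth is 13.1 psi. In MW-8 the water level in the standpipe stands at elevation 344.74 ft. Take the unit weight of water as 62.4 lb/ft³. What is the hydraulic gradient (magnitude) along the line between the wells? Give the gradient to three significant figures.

Pressure head at MW-6: ψ = 144·P/γ = 144 × 13.1 / 62.4 = 30.23 ft.
Total head at MW-6: h = z + ψ = 336.32 + 30.23 = 366.55 ft.
Total head at MW-8: h = 344.74 ft (water level in the piezometer is the total head).
Head difference: h(MW-6) − h(MW-8) = 366.55 − 344.74 = 21.81 ft.
Hydraulic gradient: i = |Δh| / L = 21.81 / 2161 = 0.0101.

i ≈ 0.0101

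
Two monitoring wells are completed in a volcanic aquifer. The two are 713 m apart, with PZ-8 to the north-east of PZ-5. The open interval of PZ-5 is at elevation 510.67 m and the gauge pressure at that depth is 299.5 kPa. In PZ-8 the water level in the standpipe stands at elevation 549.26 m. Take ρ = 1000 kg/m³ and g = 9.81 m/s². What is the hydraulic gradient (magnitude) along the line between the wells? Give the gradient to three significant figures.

i ≈ 0.0113

Pressure head at PZ-5: ψ = P/(ρg) = 299.5×1000 / (1000 × 9.81) = 30.53 m.
Total head at PZ-5: h = z + ψ = 510.67 + 30.53 = 541.20 m.
Total head at PZ-8: h = 549.26 m (water level in the piezometer is the total head).
Head difference: h(PZ-5) − h(PZ-8) = 541.20 − 549.26 = -8.06 m.
Hydraulic gradient: i = |Δh| / L = 8.06 / 713 = 0.0113.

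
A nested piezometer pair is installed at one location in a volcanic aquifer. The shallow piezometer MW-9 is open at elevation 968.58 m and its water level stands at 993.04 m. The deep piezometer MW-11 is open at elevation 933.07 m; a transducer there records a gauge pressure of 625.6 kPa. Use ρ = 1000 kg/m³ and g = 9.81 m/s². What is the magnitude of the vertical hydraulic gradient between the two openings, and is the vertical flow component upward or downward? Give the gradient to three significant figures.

|i_v| ≈ 0.107; vertical flow is upward

Total head at MW-9: h = 993.04 m (water level in the standpipe).
Pressure head at MW-11: ψ = P/(ρg) = 625.6×1000 / (1000 × 9.81) = 63.77 m.
Total head at MW-11: h = z + ψ = 933.07 + 63.77 = 996.84 m.
Δh = h(MW-9) − h(MW-11) = 993.04 − 996.84 = -3.80 m.
Vertical separation Δz = 968.58 − 933.07 = 35.51 m.
|i_v| = |Δh| / Δz = 3.80 / 35.51 = 0.107.
Head is higher in the deep piezometer, so vertical flow is upward (discharge condition).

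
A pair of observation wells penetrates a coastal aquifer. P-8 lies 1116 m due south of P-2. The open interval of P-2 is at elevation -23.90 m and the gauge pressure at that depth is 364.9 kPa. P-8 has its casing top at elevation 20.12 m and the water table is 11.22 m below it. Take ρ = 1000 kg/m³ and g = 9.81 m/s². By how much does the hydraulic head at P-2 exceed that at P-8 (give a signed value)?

Δh ≈ 4.40 m

Pressure head at P-2: ψ = P/(ρg) = 364.9×1000 / (1000 × 9.81) = 37.20 m.
Total head at P-2: h = z + ψ = -23.90 + 37.20 = 13.30 m.
Total head at P-8: h = 20.12 − 11.22 = 8.90 m.
Head difference: h(P-2) − h(P-8) = 13.30 − 8.90 = 4.40 m.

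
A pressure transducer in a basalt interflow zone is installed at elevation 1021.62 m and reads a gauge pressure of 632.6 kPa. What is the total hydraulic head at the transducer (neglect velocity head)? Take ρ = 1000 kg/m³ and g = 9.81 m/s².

h ≈ 1086.11 m

ψ = P/(ρg) = 632.6×1000 / (1000 × 9.81) = 64.49 m.
h = z + ψ = 1021.62 + 64.49 = 1086.11 m.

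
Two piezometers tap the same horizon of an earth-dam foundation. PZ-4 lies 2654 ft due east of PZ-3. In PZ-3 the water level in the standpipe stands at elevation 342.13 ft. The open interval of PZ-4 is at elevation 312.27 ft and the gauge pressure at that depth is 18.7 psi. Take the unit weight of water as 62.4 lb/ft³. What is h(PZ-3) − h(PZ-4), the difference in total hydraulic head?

Δh ≈ -13.29 ft

Total head at PZ-3: h = 342.13 ft (water level in the piezometer is the total head).
Pressure head at PZ-4: ψ = 144·P/γ = 144 × 18.7 / 62.4 = 43.15 ft.
Total head at PZ-4: h = z + ψ = 312.27 + 43.15 = 355.42 ft.
Head difference: h(PZ-3) − h(PZ-4) = 342.13 − 355.42 = -13.29 ft.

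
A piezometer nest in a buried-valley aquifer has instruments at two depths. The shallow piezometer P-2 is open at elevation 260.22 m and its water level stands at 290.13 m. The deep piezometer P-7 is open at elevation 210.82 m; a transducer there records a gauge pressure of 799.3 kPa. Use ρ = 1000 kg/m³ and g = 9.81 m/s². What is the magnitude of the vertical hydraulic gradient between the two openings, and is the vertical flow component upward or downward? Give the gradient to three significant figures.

Total head at P-2: h = 290.13 m (water level in the standpipe).
Pressure head at P-7: ψ = P/(ρg) = 799.3×1000 / (1000 × 9.81) = 81.48 m.
Total head at P-7: h = z + ψ = 210.82 + 81.48 = 292.30 m.
Δh = h(P-2) − h(P-7) = 290.13 − 292.30 = -2.17 m.
Vertical separation Δz = 260.22 − 210.82 = 49.40 m.
|i_v| = |Δh| / Δz = 2.17 / 49.40 = 0.0439.
Head is higher in the deep piezometer, so vertical flow is upward (discharge condition).

|i_v| ≈ 0.0439; vertical flow is upward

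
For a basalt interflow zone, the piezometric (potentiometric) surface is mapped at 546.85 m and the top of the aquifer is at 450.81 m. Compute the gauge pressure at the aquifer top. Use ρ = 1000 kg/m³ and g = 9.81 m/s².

Pressure head at the aquifer top: ψ = h − z = 546.85 − 450.81 = 96.04 m.
P = ρgψ = 1000 × 9.81 × 96.04 = 942152 Pa ≈ 942 kPa.

P ≈ 942 kPa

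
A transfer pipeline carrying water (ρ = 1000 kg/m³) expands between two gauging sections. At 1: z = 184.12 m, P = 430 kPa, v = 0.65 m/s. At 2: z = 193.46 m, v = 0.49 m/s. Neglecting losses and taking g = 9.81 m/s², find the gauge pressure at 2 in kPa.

Pressure head at 1: ψ₁ = P₁/(ρg) = 430×1000 / (1000 × 9.81) = 43.83 m.
Velocity heads: v₁²/2g = 0.65²/19.62 = 0.022 m; v₂²/2g = 0.49²/19.62 = 0.012 m.
Total head H = z₁ + ψ₁ + v₁²/2g = 184.12 + 43.83 + 0.022 = 227.97 m.
ψ₂ = H − z₂ − v₂²/2g = 227.97 − 193.46 − 0.012 = 34.50 m.
P₂ = ρgψ₂ = 1000 × 9.81 × 34.50 ≈ 338 kPa.

P₂ ≈ 338 kPa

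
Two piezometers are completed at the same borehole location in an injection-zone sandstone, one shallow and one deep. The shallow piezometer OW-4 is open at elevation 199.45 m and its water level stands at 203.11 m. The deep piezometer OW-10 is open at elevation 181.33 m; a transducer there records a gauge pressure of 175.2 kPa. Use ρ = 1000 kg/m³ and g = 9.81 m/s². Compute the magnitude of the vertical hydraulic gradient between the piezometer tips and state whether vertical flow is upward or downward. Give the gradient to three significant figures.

Total head at OW-4: h = 203.11 m (water level in the standpipe).
Pressure head at OW-10: ψ = P/(ρg) = 175.2×1000 / (1000 × 9.81) = 17.86 m.
Total head at OW-10: h = z + ψ = 181.33 + 17.86 = 199.19 m.
Δh = h(OW-4) − h(OW-10) = 203.11 − 199.19 = 3.92 m.
Vertical separation Δz = 199.45 − 181.33 = 18.12 m.
|i_v| = |Δh| / Δz = 3.92 / 18.12 = 0.216.
Head is higher in the shallow piezometer, so vertical flow is downward (recharge condition).

|i_v| ≈ 0.216; vertical flow is downward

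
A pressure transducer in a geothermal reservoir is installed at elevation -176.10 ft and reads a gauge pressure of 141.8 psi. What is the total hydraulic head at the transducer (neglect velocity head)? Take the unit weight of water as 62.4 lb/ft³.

h ≈ 151.13 ft

ψ = 144·P/γ = 144 × 141.8 / 62.4 = 327.23 ft.
h = z + ψ = -176.10 + 327.23 = 151.13 ft.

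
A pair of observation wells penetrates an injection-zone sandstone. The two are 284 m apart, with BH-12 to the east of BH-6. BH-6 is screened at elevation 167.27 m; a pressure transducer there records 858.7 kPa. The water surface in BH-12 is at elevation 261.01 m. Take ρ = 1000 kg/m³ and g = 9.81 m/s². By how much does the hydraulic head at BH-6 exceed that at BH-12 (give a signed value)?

Pressure head at BH-6: ψ = P/(ρg) = 858.7×1000 / (1000 × 9.81) = 87.53 m.
Total head at BH-6: h = z + ψ = 167.27 + 87.53 = 254.80 m.
Total head at BH-12: h = 261.01 m (water level in the piezometer is the total head).
Head difference: h(BH-6) − h(BH-12) = 254.80 − 261.01 = -6.21 m.

Δh ≈ -6.21 m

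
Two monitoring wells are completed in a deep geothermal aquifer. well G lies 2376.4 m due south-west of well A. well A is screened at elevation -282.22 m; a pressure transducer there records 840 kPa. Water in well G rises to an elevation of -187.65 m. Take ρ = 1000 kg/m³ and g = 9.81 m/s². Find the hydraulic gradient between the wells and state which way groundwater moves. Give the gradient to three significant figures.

Pressure head at well A: ψ = P/(ρg) = 840×1000 / (1000 × 9.81) = 85.63 m.
Total head at well A: h = z + ψ = -282.22 + 85.63 = -196.59 m.
Total head at well G: h = -187.65 m (water level in the piezometer is the total head).
Head difference: h(well A) − h(well G) = -196.59 − (-187.65) = -8.94 m.
Hydraulic gradient: i = |Δh| / L = 8.94 / 2376.4 = 0.00376.
Flow is from higher to lower head: from well G toward well A, i.e. toward the north-east.

i ≈ 0.00376; groundwater flows toward the north-east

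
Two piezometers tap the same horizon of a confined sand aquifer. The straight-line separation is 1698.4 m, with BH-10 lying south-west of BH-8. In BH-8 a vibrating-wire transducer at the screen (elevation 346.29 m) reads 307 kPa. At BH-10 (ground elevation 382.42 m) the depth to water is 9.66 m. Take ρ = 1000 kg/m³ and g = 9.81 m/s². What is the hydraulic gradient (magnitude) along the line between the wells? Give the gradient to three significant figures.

Pressure head at BH-8: ψ = P/(ρg) = 307×1000 / (1000 × 9.81) = 31.29 m.
Total head at BH-8: h = z + ψ = 346.29 + 31.29 = 377.58 m.
Total head at BH-10: h = 382.42 − 9.66 = 372.76 m.
Head difference: h(BH-8) − h(BH-10) = 377.58 − 372.76 = 4.82 m.
Hydraulic gradient: i = |Δh| / L = 4.82 / 1698.4 = 0.00284.

i ≈ 0.00284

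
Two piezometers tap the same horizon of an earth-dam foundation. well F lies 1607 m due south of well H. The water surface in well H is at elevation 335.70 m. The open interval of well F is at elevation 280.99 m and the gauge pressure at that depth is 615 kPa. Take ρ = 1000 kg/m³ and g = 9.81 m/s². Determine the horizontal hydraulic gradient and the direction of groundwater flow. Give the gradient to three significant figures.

Total head at well H: h = 335.70 m (water level in the piezometer is the total head).
Pressure head at well F: ψ = P/(ρg) = 615×1000 / (1000 × 9.81) = 62.69 m.
Total head at well F: h = z + ψ = 280.99 + 62.69 = 343.68 m.
Head difference: h(well H) − h(well F) = 335.70 − 343.68 = -7.98 m.
Hydraulic gradient: i = |Δh| / L = 7.98 / 1607 = 0.00497.
Flow is from higher to lower head: from well F toward well H, i.e. toward the north.

i ≈ 0.00497; groundwater flows toward the north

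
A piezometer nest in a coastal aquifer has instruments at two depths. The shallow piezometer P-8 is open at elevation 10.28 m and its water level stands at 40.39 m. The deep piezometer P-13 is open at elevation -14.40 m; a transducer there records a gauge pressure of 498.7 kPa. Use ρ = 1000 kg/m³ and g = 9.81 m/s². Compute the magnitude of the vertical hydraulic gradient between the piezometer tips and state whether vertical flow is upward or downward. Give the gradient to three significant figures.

|i_v| ≈ 0.160; vertical flow is downward

Total head at P-8: h = 40.39 m (water level in the standpipe).
Pressure head at P-13: ψ = P/(ρg) = 498.7×1000 / (1000 × 9.81) = 50.84 m.
Total head at P-13: h = z + ψ = -14.40 + 50.84 = 36.44 m.
Δh = h(P-8) − h(P-13) = 40.39 − 36.44 = 3.95 m.
Vertical separation Δz = 10.28 − (-14.40) = 24.68 m.
|i_v| = |Δh| / Δz = 3.95 / 24.68 = 0.160.
Head is higher in the shallow piezometer, so vertical flow is downward (recharge condition).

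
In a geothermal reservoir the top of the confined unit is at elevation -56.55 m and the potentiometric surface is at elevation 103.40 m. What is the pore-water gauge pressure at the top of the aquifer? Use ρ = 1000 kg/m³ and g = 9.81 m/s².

Pressure head at the aquifer top: ψ = h − z = 103.40 − (-56.55) = 159.95 m.
P = ρgψ = 1000 × 9.81 × 159.95 = 1569110 Pa ≈ 1570 kPa.

P ≈ 1570 kPa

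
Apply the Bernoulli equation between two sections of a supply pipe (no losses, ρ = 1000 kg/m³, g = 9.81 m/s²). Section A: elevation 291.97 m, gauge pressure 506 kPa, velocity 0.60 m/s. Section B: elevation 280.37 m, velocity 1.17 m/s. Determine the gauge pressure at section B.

P₂ ≈ 619 kPa

Pressure head at A: ψ₁ = P₁/(ρg) = 506×1000 / (1000 × 9.81) = 51.58 m.
Velocity heads: v₁²/2g = 0.60²/19.62 = 0.018 m; v₂²/2g = 1.17²/19.62 = 0.070 m.
Total head H = z₁ + ψ₁ + v₁²/2g = 291.97 + 51.58 + 0.018 = 343.57 m.
ψ₂ = H − z₂ − v₂²/2g = 343.57 − 280.37 − 0.070 = 63.13 m.
P₂ = ρgψ₂ = 1000 × 9.81 × 63.13 ≈ 619 kPa.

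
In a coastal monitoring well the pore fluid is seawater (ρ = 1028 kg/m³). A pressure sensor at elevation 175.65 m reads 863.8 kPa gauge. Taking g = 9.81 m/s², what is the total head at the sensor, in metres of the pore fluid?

h ≈ 261.30 m

ψ = P/(ρg) = 863.8×1000 / (1028 × 9.81) = 85.65 m.
h = z + ψ = 175.65 + 85.65 = 261.30 m.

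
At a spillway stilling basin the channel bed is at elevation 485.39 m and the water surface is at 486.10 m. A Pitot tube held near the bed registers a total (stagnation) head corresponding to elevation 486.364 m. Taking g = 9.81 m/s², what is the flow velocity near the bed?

v ≈ 2.28 m/s

Near the bed, under hydrostatic conditions, the piezometric head (z + ψ) equals the free-surface elevation, 486.10 m.
Velocity head = total − piezometric = 486.364 − 486.10 = 0.264 m.
v = √(2g·h_v) = √(2 × 9.81 × 0.264) = 2.28 m/s.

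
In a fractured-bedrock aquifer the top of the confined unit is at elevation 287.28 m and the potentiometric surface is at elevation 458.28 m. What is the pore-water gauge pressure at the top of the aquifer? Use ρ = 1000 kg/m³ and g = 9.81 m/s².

P ≈ 1680 kPa

Pressure head at the aquifer top: ψ = h − z = 458.28 − 287.28 = 171.00 m.
P = ρgψ = 1000 × 9.81 × 171.00 = 1677510 Pa ≈ 1680 kPa.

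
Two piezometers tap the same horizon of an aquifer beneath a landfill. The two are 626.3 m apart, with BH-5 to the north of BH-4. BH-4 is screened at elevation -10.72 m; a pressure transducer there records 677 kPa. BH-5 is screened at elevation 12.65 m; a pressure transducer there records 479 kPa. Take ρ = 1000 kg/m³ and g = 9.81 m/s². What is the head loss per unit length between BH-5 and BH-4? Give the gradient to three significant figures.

Pressure head at BH-4: ψ = P/(ρg) = 677×1000 / (1000 × 9.81) = 69.01 m.
Total head at BH-4: h = z + ψ = -10.72 + 69.01 = 58.29 m.
Pressure head at BH-5: ψ = P/(ρg) = 479×1000 / (1000 × 9.81) = 48.83 m.
Total head at BH-5: h = z + ψ = 12.65 + 48.83 = 61.48 m.
Head difference: h(BH-4) − h(BH-5) = 58.29 − 61.48 = -3.19 m.
Hydraulic gradient: i = |Δh| / L = 3.19 / 626.3 = 0.00509.

i ≈ 0.00509 m/m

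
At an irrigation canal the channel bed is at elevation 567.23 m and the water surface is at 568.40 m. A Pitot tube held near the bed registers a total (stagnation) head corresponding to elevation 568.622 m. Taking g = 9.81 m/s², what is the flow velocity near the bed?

v ≈ 2.09 m/s

Near the bed, under hydrostatic conditions, the piezometric head (z + ψ) equals the free-surface elevation, 568.40 m.
Velocity head = total − piezometric = 568.622 − 568.40 = 0.222 m.
v = √(2g·h_v) = √(2 × 9.81 × 0.222) = 2.09 m/s.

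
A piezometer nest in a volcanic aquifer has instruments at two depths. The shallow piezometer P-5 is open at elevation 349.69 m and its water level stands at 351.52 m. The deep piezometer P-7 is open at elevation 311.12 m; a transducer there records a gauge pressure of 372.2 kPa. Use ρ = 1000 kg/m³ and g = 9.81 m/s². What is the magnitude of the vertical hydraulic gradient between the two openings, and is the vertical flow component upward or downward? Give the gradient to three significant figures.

|i_v| ≈ 0.0638; vertical flow is downward

Total head at P-5: h = 351.52 m (water level in the standpipe).
Pressure head at P-7: ψ = P/(ρg) = 372.2×1000 / (1000 × 9.81) = 37.94 m.
Total head at P-7: h = z + ψ = 311.12 + 37.94 = 349.06 m.
Δh = h(P-5) − h(P-7) = 351.52 − 349.06 = 2.46 m.
Vertical separation Δz = 349.69 − 311.12 = 38.57 m.
|i_v| = |Δh| / Δz = 2.46 / 38.57 = 0.0638.
Head is higher in the shallow piezometer, so vertical flow is downward (recharge condition).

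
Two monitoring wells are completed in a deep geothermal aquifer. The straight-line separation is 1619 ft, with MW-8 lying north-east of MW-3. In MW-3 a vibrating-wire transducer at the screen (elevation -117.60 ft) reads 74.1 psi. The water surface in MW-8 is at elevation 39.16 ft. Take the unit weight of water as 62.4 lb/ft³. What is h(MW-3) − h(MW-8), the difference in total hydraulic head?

Δh ≈ 14.24 ft

Pressure head at MW-3: ψ = 144·P/γ = 144 × 74.1 / 62.4 = 171.00 ft.
Total head at MW-3: h = z + ψ = -117.60 + 171.00 = 53.40 ft.
Total head at MW-8: h = 39.16 ft (water level in the piezometer is the total head).
Head difference: h(MW-3) − h(MW-8) = 53.40 − 39.16 = 14.24 ft.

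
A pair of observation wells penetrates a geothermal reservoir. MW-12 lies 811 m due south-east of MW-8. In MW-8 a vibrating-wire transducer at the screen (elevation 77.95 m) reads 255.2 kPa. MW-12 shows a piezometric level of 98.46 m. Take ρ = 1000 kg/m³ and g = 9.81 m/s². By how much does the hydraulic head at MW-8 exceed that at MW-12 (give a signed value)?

Pressure head at MW-8: ψ = P/(ρg) = 255.2×1000 / (1000 × 9.81) = 26.01 m.
Total head at MW-8: h = z + ψ = 77.95 + 26.01 = 103.96 m.
Total head at MW-12: h = 98.46 m (water level in the piezometer is the total head).
Head difference: h(MW-8) − h(MW-12) = 103.96 − 98.46 = 5.50 m.

Δh ≈ 5.50 m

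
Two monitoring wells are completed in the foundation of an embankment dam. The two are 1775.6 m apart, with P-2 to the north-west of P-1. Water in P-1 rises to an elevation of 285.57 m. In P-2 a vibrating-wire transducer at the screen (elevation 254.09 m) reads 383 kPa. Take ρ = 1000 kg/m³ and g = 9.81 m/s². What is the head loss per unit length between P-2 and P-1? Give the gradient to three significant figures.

i ≈ 0.00426 m/m

Total head at P-1: h = 285.57 m (water level in the piezometer is the total head).
Pressure head at P-2: ψ = P/(ρg) = 383×1000 / (1000 × 9.81) = 39.04 m.
Total head at P-2: h = z + ψ = 254.09 + 39.04 = 293.13 m.
Head difference: h(P-1) − h(P-2) = 285.57 − 293.13 = -7.56 m.
Hydraulic gradient: i = |Δh| / L = 7.56 / 1775.6 = 0.00426.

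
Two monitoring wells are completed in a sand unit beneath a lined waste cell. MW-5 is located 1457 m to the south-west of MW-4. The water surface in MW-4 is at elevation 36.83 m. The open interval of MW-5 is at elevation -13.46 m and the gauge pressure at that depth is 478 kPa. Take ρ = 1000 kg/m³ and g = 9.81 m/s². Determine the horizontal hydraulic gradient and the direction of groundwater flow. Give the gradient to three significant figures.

i ≈ 0.00107; groundwater flows toward the south-west

Total head at MW-4: h = 36.83 m (water level in the piezometer is the total head).
Pressure head at MW-5: ψ = P/(ρg) = 478×1000 / (1000 × 9.81) = 48.73 m.
Total head at MW-5: h = z + ψ = -13.46 + 48.73 = 35.27 m.
Head difference: h(MW-4) − h(MW-5) = 36.83 − 35.27 = 1.56 m.
Hydraulic gradient: i = |Δh| / L = 1.56 / 1457 = 0.00107.
Flow is from higher to lower head: from MW-4 toward MW-5, i.e. toward the south-west.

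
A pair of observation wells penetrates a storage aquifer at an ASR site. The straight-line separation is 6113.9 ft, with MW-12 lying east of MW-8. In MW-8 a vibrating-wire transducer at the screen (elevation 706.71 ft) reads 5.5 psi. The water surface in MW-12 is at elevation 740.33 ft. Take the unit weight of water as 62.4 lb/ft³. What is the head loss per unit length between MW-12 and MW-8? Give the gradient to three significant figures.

Pressure head at MW-8: ψ = 144·P/γ = 144 × 5.5 / 62.4 = 12.69 ft.
Total head at MW-8: h = z + ψ = 706.71 + 12.69 = 719.40 ft.
Total head at MW-12: h = 740.33 ft (water level in the piezometer is the total head).
Head difference: h(MW-8) − h(MW-12) = 719.40 − 740.33 = -20.93 ft.
Hydraulic gradient: i = |Δh| / L = 20.93 / 6113.9 = 0.00342.

i ≈ 0.00342 ft/ft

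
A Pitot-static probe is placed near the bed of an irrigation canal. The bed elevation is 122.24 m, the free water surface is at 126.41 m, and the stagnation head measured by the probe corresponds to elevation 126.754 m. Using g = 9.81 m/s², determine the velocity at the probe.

v ≈ 2.60 m/s

Near the bed, under hydrostatic conditions, the piezometric head (z + ψ) equals the free-surface elevation, 126.41 m.
Velocity head = total − piezometric = 126.754 − 126.41 = 0.344 m.
v = √(2g·h_v) = √(2 × 9.81 × 0.344) = 2.60 m/s.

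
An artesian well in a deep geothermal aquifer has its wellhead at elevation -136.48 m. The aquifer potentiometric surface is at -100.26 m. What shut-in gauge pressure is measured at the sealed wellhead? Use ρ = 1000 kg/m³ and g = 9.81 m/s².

Head above the cap: Δh = -100.26 − (-136.48) = 36.22 m.
P = ρgΔh = 1000 × 9.81 × 36.22 = 355318 Pa ≈ 355 kPa.

P ≈ 355 kPa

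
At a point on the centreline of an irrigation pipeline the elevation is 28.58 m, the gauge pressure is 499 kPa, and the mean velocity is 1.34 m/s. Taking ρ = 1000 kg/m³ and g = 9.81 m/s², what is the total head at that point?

Pressure head ψ = P/(ρg) = 499×1000 / (1000 × 9.81) = 50.87 m.
Velocity head = v²/(2g) = 1.34² / (2 × 9.81) = 0.092 m.
h = z + ψ + v²/(2g) = 28.58 + 50.87 + 0.092 = 79.54 m.

h ≈ 79.54 m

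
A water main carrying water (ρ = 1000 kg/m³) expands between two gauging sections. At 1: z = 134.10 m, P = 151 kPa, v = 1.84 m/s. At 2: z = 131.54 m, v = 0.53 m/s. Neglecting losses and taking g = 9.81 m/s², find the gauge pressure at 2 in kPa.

P₂ ≈ 178 kPa

Pressure head at 1: ψ₁ = P₁/(ρg) = 151×1000 / (1000 × 9.81) = 15.39 m.
Velocity heads: v₁²/2g = 1.84²/19.62 = 0.173 m; v₂²/2g = 0.53²/19.62 = 0.014 m.
Total head H = z₁ + ψ₁ + v₁²/2g = 134.10 + 15.39 + 0.173 = 149.66 m.
ψ₂ = H − z₂ − v₂²/2g = 149.66 − 131.54 − 0.014 = 18.11 m.
P₂ = ρgψ₂ = 1000 × 9.81 × 18.11 ≈ 178 kPa.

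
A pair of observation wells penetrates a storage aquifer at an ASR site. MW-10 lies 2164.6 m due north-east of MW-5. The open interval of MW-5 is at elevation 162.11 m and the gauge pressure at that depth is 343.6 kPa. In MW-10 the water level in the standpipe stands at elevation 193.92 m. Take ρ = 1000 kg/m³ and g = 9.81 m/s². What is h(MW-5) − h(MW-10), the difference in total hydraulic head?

Δh ≈ 3.22 m

Pressure head at MW-5: ψ = P/(ρg) = 343.6×1000 / (1000 × 9.81) = 35.03 m.
Total head at MW-5: h = z + ψ = 162.11 + 35.03 = 197.14 m.
Total head at MW-10: h = 193.92 m (water level in the piezometer is the total head).
Head difference: h(MW-5) − h(MW-10) = 197.14 − 193.92 = 3.22 m.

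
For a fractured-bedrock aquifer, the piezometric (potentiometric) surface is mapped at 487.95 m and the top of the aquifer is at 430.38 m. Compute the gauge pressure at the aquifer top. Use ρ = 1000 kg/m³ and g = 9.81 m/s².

P ≈ 565 kPa

Pressure head at the aquifer top: ψ = h − z = 487.95 − 430.38 = 57.57 m.
P = ρgψ = 1000 × 9.81 × 57.57 = 564762 Pa ≈ 565 kPa.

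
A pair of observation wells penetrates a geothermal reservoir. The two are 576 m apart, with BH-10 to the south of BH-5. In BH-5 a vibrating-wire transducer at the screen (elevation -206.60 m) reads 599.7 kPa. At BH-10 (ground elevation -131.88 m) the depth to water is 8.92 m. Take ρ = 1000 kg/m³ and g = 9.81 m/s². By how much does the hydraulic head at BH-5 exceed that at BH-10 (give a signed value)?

Δh ≈ -4.67 m

Pressure head at BH-5: ψ = P/(ρg) = 599.7×1000 / (1000 × 9.81) = 61.13 m.
Total head at BH-5: h = z + ψ = -206.60 + 61.13 = -145.47 m.
Total head at BH-10: h = -131.88 − 8.92 = -140.80 m.
Head difference: h(BH-5) − h(BH-10) = -145.47 − (-140.80) = -4.67 m.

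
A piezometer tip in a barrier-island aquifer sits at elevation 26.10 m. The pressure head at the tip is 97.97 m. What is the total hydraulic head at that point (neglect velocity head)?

h ≈ 124.07 m

h = z + ψ = 26.10 + 97.97 = 124.07 m.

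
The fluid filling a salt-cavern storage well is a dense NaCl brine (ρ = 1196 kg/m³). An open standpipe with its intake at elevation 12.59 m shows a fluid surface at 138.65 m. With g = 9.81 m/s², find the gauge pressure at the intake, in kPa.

P ≈ 1480 kPa

Pressure head ψ = h − z = 138.65 − 12.59 = 126.06 m.
P = ρgψ = 1196 × 9.81 × 126.06 = 1479032 Pa ≈ 1480 kPa.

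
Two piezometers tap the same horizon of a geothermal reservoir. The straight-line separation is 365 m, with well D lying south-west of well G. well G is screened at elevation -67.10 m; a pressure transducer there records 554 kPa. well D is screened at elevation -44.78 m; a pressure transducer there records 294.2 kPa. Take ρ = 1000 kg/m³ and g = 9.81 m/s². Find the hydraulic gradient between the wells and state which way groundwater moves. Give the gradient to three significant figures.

Pressure head at well G: ψ = P/(ρg) = 554×1000 / (1000 × 9.81) = 56.47 m.
Total head at well G: h = z + ψ = -67.10 + 56.47 = -10.63 m.
Pressure head at well D: ψ = P/(ρg) = 294.2×1000 / (1000 × 9.81) = 29.99 m.
Total head at well D: h = z + ψ = -44.78 + 29.99 = -14.79 m.
Head difference: h(well G) − h(well D) = -10.63 − (-14.79) = 4.16 m.
Hydraulic gradient: i = |Δh| / L = 4.16 / 365 = 0.0114.
Flow is from higher to lower head: from well G toward well D, i.e. toward the south-west.

i ≈ 0.0114; groundwater flows toward the south-west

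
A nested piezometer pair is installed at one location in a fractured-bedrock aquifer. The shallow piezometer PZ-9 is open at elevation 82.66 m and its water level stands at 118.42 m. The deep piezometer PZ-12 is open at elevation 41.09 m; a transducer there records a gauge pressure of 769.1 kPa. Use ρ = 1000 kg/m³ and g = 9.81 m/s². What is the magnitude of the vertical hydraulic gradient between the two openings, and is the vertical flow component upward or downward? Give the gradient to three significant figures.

|i_v| ≈ 0.0257; vertical flow is upward

Total head at PZ-9: h = 118.42 m (water level in the standpipe).
Pressure head at PZ-12: ψ = P/(ρg) = 769.1×1000 / (1000 × 9.81) = 78.40 m.
Total head at PZ-12: h = z + ψ = 41.09 + 78.40 = 119.49 m.
Δh = h(PZ-9) − h(PZ-12) = 118.42 − 119.49 = -1.07 m.
Vertical separation Δz = 82.66 − 41.09 = 41.57 m.
|i_v| = |Δh| / Δz = 1.07 / 41.57 = 0.0257.
Head is higher in the deep piezometer, so vertical flow is upward (discharge condition).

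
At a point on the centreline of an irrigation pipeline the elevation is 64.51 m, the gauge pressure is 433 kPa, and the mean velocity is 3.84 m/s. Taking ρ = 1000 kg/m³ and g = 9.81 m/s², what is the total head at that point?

h ≈ 109.40 m

Pressure head ψ = P/(ρg) = 433×1000 / (1000 × 9.81) = 44.14 m.
Velocity head = v²/(2g) = 3.84² / (2 × 9.81) = 0.752 m.
h = z + ψ + v²/(2g) = 64.51 + 44.14 + 0.752 = 109.40 m.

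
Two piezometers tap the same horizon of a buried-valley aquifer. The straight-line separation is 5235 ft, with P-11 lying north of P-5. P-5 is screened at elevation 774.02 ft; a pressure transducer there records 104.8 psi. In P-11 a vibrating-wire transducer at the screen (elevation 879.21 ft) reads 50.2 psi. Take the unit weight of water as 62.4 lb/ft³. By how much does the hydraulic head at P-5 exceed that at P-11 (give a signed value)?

Δh ≈ 20.81 ft

Pressure head at P-5: ψ = 144·P/γ = 144 × 104.8 / 62.4 = 241.85 ft.
Total head at P-5: h = z + ψ = 774.02 + 241.85 = 1015.87 ft.
Pressure head at P-11: ψ = 144·P/γ = 144 × 50.2 / 62.4 = 115.85 ft.
Total head at P-11: h = z + ψ = 879.21 + 115.85 = 995.06 ft.
Head difference: h(P-5) − h(P-11) = 1015.87 − 995.06 = 20.81 ft.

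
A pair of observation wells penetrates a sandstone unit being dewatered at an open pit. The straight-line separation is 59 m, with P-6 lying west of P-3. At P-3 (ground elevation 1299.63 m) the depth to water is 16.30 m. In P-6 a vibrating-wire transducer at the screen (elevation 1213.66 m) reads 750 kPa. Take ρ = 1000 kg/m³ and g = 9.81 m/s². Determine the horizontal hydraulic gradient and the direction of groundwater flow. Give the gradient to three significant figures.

Total head at P-3: h = 1299.63 − 16.30 = 1283.33 m.
Pressure head at P-6: ψ = P/(ρg) = 750×1000 / (1000 × 9.81) = 76.45 m.
Total head at P-6: h = z + ψ = 1213.66 + 76.45 = 1290.11 m.
Head difference: h(P-3) − h(P-6) = 1283.33 − 1290.11 = -6.78 m.
Hydraulic gradient: i = |Δh| / L = 6.78 / 59 = 0.115.
Flow is from higher to lower head: from P-6 toward P-3, i.e. toward the east.

i ≈ 0.115; groundwater flows toward the east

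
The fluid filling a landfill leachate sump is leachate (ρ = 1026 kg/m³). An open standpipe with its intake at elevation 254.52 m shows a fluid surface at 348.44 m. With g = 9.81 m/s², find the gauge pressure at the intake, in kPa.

Pressure head ψ = h − z = 348.44 − 254.52 = 93.92 m.
P = ρgψ = 1026 × 9.81 × 93.92 = 945310 Pa ≈ 945 kPa.

P ≈ 945 kPa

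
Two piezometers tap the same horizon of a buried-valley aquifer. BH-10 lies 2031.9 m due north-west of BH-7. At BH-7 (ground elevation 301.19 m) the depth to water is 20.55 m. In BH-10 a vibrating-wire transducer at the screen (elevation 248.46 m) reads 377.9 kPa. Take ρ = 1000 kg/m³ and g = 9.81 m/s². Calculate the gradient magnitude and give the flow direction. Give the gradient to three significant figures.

i ≈ 0.00312; groundwater flows toward the south-east

Total head at BH-7: h = 301.19 − 20.55 = 280.64 m.
Pressure head at BH-10: ψ = P/(ρg) = 377.9×1000 / (1000 × 9.81) = 38.52 m.
Total head at BH-10: h = z + ψ = 248.46 + 38.52 = 286.98 m.
Head difference: h(BH-7) − h(BH-10) = 280.64 − 286.98 = -6.34 m.
Hydraulic gradient: i = |Δh| / L = 6.34 / 2031.9 = 0.00312.
Flow is from higher to lower head: from BH-10 toward BH-7, i.e. toward the south-east.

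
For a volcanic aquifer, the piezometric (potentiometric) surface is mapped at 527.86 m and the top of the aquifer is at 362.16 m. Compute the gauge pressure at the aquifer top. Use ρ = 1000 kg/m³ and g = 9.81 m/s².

P ≈ 1630 kPa

Pressure head at the aquifer top: ψ = h − z = 527.86 − 362.16 = 165.70 m.
P = ρgψ = 1000 × 9.81 × 165.70 = 1625517 Pa ≈ 1630 kPa.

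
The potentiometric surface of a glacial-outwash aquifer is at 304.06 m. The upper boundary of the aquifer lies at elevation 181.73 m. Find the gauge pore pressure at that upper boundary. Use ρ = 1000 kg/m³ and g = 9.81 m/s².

Pressure head at the aquifer top: ψ = h − z = 304.06 − 181.73 = 122.33 m.
P = ρgψ = 1000 × 9.81 × 122.33 = 1200057 Pa ≈ 1200 kPa.

P ≈ 1200 kPa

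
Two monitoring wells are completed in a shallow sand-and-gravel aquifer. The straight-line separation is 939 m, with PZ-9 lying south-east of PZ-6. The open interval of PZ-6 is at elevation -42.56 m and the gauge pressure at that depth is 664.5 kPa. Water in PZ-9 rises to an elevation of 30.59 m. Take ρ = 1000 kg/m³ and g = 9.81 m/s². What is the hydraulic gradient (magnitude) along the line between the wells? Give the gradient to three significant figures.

i ≈ 0.00576

Pressure head at PZ-6: ψ = P/(ρg) = 664.5×1000 / (1000 × 9.81) = 67.74 m.
Total head at PZ-6: h = z + ψ = -42.56 + 67.74 = 25.18 m.
Total head at PZ-9: h = 30.59 m (water level in the piezometer is the total head).
Head difference: h(PZ-6) − h(PZ-9) = 25.18 − 30.59 = -5.41 m.
Hydraulic gradient: i = |Δh| / L = 5.41 / 939 = 0.00576.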